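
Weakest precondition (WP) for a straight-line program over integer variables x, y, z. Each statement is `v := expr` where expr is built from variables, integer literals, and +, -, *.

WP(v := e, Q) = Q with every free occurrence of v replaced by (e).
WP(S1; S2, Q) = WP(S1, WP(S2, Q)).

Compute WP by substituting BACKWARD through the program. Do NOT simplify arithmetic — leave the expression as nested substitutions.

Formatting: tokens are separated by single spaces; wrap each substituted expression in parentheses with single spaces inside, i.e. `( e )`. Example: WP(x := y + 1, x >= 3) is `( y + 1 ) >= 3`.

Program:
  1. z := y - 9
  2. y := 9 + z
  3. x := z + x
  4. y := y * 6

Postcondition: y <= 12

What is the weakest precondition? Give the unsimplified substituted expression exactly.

post: y <= 12
stmt 4: y := y * 6  -- replace 1 occurrence(s) of y with (y * 6)
  => ( y * 6 ) <= 12
stmt 3: x := z + x  -- replace 0 occurrence(s) of x with (z + x)
  => ( y * 6 ) <= 12
stmt 2: y := 9 + z  -- replace 1 occurrence(s) of y with (9 + z)
  => ( ( 9 + z ) * 6 ) <= 12
stmt 1: z := y - 9  -- replace 1 occurrence(s) of z with (y - 9)
  => ( ( 9 + ( y - 9 ) ) * 6 ) <= 12

Answer: ( ( 9 + ( y - 9 ) ) * 6 ) <= 12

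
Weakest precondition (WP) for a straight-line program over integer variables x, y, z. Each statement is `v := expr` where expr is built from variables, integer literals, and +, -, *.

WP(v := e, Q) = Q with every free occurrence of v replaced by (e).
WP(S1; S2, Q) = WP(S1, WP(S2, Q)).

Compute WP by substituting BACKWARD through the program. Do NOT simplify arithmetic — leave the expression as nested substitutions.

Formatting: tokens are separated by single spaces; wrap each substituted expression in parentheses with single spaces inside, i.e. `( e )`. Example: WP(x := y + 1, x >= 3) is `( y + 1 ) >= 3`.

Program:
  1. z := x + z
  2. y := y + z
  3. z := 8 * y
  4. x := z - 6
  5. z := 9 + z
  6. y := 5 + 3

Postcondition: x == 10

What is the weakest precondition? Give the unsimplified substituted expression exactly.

Answer: ( ( 8 * ( y + ( x + z ) ) ) - 6 ) == 10

Derivation:
post: x == 10
stmt 6: y := 5 + 3  -- replace 0 occurrence(s) of y with (5 + 3)
  => x == 10
stmt 5: z := 9 + z  -- replace 0 occurrence(s) of z with (9 + z)
  => x == 10
stmt 4: x := z - 6  -- replace 1 occurrence(s) of x with (z - 6)
  => ( z - 6 ) == 10
stmt 3: z := 8 * y  -- replace 1 occurrence(s) of z with (8 * y)
  => ( ( 8 * y ) - 6 ) == 10
stmt 2: y := y + z  -- replace 1 occurrence(s) of y with (y + z)
  => ( ( 8 * ( y + z ) ) - 6 ) == 10
stmt 1: z := x + z  -- replace 1 occurrence(s) of z with (x + z)
  => ( ( 8 * ( y + ( x + z ) ) ) - 6 ) == 10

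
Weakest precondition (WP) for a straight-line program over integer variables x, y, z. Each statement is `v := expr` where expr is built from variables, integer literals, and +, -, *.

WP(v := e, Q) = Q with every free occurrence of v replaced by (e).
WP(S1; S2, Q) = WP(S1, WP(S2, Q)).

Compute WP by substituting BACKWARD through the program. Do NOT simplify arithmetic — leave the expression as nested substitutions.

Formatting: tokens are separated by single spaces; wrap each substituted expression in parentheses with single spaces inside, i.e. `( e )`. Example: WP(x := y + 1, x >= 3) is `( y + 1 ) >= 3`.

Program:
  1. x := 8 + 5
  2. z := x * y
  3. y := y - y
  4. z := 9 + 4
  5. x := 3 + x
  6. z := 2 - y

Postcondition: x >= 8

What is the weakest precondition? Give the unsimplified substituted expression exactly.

post: x >= 8
stmt 6: z := 2 - y  -- replace 0 occurrence(s) of z with (2 - y)
  => x >= 8
stmt 5: x := 3 + x  -- replace 1 occurrence(s) of x with (3 + x)
  => ( 3 + x ) >= 8
stmt 4: z := 9 + 4  -- replace 0 occurrence(s) of z with (9 + 4)
  => ( 3 + x ) >= 8
stmt 3: y := y - y  -- replace 0 occurrence(s) of y with (y - y)
  => ( 3 + x ) >= 8
stmt 2: z := x * y  -- replace 0 occurrence(s) of z with (x * y)
  => ( 3 + x ) >= 8
stmt 1: x := 8 + 5  -- replace 1 occurrence(s) of x with (8 + 5)
  => ( 3 + ( 8 + 5 ) ) >= 8

Answer: ( 3 + ( 8 + 5 ) ) >= 8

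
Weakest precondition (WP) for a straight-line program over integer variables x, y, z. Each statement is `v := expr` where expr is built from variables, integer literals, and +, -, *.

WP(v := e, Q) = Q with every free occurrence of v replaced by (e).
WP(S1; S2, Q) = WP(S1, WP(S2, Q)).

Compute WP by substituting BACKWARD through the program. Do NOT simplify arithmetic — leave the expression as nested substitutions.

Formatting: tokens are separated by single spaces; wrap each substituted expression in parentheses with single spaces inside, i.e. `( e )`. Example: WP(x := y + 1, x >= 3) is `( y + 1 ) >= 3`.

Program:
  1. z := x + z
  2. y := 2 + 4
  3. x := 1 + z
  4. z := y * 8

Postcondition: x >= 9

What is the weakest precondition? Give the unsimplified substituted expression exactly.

Answer: ( 1 + ( x + z ) ) >= 9

Derivation:
post: x >= 9
stmt 4: z := y * 8  -- replace 0 occurrence(s) of z with (y * 8)
  => x >= 9
stmt 3: x := 1 + z  -- replace 1 occurrence(s) of x with (1 + z)
  => ( 1 + z ) >= 9
stmt 2: y := 2 + 4  -- replace 0 occurrence(s) of y with (2 + 4)
  => ( 1 + z ) >= 9
stmt 1: z := x + z  -- replace 1 occurrence(s) of z with (x + z)
  => ( 1 + ( x + z ) ) >= 9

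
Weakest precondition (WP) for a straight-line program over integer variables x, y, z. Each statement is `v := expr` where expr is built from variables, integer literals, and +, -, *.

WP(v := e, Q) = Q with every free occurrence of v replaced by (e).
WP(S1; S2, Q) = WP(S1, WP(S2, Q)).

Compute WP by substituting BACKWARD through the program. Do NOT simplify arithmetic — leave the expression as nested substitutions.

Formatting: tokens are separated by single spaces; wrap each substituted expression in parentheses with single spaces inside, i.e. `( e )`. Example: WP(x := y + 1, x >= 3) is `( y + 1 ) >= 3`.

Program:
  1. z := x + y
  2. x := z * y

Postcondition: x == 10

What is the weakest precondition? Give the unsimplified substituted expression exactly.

Answer: ( ( x + y ) * y ) == 10

Derivation:
post: x == 10
stmt 2: x := z * y  -- replace 1 occurrence(s) of x with (z * y)
  => ( z * y ) == 10
stmt 1: z := x + y  -- replace 1 occurrence(s) of z with (x + y)
  => ( ( x + y ) * y ) == 10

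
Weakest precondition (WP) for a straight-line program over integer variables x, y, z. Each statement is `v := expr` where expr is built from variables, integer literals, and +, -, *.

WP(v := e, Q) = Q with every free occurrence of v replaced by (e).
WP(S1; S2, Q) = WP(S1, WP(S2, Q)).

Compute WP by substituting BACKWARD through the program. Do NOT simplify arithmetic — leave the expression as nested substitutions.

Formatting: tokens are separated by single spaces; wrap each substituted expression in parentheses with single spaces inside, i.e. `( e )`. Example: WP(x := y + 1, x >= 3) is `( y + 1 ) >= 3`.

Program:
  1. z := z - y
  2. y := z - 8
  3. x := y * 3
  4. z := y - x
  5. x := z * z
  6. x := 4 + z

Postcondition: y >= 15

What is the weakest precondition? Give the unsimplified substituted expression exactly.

post: y >= 15
stmt 6: x := 4 + z  -- replace 0 occurrence(s) of x with (4 + z)
  => y >= 15
stmt 5: x := z * z  -- replace 0 occurrence(s) of x with (z * z)
  => y >= 15
stmt 4: z := y - x  -- replace 0 occurrence(s) of z with (y - x)
  => y >= 15
stmt 3: x := y * 3  -- replace 0 occurrence(s) of x with (y * 3)
  => y >= 15
stmt 2: y := z - 8  -- replace 1 occurrence(s) of y with (z - 8)
  => ( z - 8 ) >= 15
stmt 1: z := z - y  -- replace 1 occurrence(s) of z with (z - y)
  => ( ( z - y ) - 8 ) >= 15

Answer: ( ( z - y ) - 8 ) >= 15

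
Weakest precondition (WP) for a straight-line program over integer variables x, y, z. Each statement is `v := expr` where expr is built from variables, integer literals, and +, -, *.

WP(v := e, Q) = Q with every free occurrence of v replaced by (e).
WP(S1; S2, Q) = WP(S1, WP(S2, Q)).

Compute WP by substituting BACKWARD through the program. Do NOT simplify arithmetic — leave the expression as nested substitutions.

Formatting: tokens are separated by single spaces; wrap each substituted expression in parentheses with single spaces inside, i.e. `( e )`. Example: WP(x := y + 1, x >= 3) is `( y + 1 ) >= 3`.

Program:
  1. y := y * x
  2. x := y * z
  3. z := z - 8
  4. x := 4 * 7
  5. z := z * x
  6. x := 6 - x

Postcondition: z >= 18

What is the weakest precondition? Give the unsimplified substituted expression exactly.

post: z >= 18
stmt 6: x := 6 - x  -- replace 0 occurrence(s) of x with (6 - x)
  => z >= 18
stmt 5: z := z * x  -- replace 1 occurrence(s) of z with (z * x)
  => ( z * x ) >= 18
stmt 4: x := 4 * 7  -- replace 1 occurrence(s) of x with (4 * 7)
  => ( z * ( 4 * 7 ) ) >= 18
stmt 3: z := z - 8  -- replace 1 occurrence(s) of z with (z - 8)
  => ( ( z - 8 ) * ( 4 * 7 ) ) >= 18
stmt 2: x := y * z  -- replace 0 occurrence(s) of x with (y * z)
  => ( ( z - 8 ) * ( 4 * 7 ) ) >= 18
stmt 1: y := y * x  -- replace 0 occurrence(s) of y with (y * x)
  => ( ( z - 8 ) * ( 4 * 7 ) ) >= 18

Answer: ( ( z - 8 ) * ( 4 * 7 ) ) >= 18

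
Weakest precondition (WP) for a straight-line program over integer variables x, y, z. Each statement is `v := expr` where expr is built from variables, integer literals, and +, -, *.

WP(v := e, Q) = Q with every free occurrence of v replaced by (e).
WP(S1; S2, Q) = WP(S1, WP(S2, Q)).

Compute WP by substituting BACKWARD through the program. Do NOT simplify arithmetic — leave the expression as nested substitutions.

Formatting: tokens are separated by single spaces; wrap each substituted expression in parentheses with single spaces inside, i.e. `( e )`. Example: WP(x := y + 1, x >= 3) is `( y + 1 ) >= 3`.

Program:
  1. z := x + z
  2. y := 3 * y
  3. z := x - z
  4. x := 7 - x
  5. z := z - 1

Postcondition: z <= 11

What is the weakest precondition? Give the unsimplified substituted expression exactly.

post: z <= 11
stmt 5: z := z - 1  -- replace 1 occurrence(s) of z with (z - 1)
  => ( z - 1 ) <= 11
stmt 4: x := 7 - x  -- replace 0 occurrence(s) of x with (7 - x)
  => ( z - 1 ) <= 11
stmt 3: z := x - z  -- replace 1 occurrence(s) of z with (x - z)
  => ( ( x - z ) - 1 ) <= 11
stmt 2: y := 3 * y  -- replace 0 occurrence(s) of y with (3 * y)
  => ( ( x - z ) - 1 ) <= 11
stmt 1: z := x + z  -- replace 1 occurrence(s) of z with (x + z)
  => ( ( x - ( x + z ) ) - 1 ) <= 11

Answer: ( ( x - ( x + z ) ) - 1 ) <= 11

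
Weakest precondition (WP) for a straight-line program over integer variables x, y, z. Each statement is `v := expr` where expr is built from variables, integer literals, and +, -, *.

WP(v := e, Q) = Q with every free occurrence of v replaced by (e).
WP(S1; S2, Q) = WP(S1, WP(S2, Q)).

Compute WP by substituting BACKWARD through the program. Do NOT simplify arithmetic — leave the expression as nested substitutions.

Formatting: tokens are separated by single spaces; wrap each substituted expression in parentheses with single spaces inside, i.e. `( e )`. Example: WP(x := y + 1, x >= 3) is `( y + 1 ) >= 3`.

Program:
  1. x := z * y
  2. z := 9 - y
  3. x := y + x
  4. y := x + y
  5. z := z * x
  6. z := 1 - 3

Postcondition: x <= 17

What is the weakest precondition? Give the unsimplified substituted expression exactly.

post: x <= 17
stmt 6: z := 1 - 3  -- replace 0 occurrence(s) of z with (1 - 3)
  => x <= 17
stmt 5: z := z * x  -- replace 0 occurrence(s) of z with (z * x)
  => x <= 17
stmt 4: y := x + y  -- replace 0 occurrence(s) of y with (x + y)
  => x <= 17
stmt 3: x := y + x  -- replace 1 occurrence(s) of x with (y + x)
  => ( y + x ) <= 17
stmt 2: z := 9 - y  -- replace 0 occurrence(s) of z with (9 - y)
  => ( y + x ) <= 17
stmt 1: x := z * y  -- replace 1 occurrence(s) of x with (z * y)
  => ( y + ( z * y ) ) <= 17

Answer: ( y + ( z * y ) ) <= 17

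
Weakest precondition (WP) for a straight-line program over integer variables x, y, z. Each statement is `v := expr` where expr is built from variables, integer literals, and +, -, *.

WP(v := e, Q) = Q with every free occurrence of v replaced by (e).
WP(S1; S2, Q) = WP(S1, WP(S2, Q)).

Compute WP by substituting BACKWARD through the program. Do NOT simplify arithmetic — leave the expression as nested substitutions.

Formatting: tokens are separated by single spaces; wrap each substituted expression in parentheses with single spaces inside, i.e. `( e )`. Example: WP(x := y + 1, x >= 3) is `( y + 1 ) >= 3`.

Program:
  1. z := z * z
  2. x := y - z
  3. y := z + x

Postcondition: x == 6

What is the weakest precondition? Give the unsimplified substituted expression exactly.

post: x == 6
stmt 3: y := z + x  -- replace 0 occurrence(s) of y with (z + x)
  => x == 6
stmt 2: x := y - z  -- replace 1 occurrence(s) of x with (y - z)
  => ( y - z ) == 6
stmt 1: z := z * z  -- replace 1 occurrence(s) of z with (z * z)
  => ( y - ( z * z ) ) == 6

Answer: ( y - ( z * z ) ) == 6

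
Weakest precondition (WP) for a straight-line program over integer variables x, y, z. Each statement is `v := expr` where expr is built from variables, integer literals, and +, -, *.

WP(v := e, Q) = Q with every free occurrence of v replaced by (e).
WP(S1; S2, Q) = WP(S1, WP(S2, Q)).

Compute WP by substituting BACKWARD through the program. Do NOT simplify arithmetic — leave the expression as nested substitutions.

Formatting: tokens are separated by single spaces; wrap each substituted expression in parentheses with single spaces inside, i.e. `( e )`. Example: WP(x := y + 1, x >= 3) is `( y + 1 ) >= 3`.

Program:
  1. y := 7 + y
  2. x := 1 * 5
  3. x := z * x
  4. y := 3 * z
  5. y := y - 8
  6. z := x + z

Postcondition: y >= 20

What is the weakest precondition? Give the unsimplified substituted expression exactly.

post: y >= 20
stmt 6: z := x + z  -- replace 0 occurrence(s) of z with (x + z)
  => y >= 20
stmt 5: y := y - 8  -- replace 1 occurrence(s) of y with (y - 8)
  => ( y - 8 ) >= 20
stmt 4: y := 3 * z  -- replace 1 occurrence(s) of y with (3 * z)
  => ( ( 3 * z ) - 8 ) >= 20
stmt 3: x := z * x  -- replace 0 occurrence(s) of x with (z * x)
  => ( ( 3 * z ) - 8 ) >= 20
stmt 2: x := 1 * 5  -- replace 0 occurrence(s) of x with (1 * 5)
  => ( ( 3 * z ) - 8 ) >= 20
stmt 1: y := 7 + y  -- replace 0 occurrence(s) of y with (7 + y)
  => ( ( 3 * z ) - 8 ) >= 20

Answer: ( ( 3 * z ) - 8 ) >= 20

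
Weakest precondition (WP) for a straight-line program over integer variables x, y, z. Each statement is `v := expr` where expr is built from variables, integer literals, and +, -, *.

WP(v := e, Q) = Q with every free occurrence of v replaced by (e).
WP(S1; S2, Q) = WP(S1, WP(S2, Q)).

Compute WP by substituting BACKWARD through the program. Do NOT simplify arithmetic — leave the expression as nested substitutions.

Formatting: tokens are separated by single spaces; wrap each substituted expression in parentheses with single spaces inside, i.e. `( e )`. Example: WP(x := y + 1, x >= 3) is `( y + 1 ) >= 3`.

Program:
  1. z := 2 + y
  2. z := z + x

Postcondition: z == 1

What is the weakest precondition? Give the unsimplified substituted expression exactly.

Answer: ( ( 2 + y ) + x ) == 1

Derivation:
post: z == 1
stmt 2: z := z + x  -- replace 1 occurrence(s) of z with (z + x)
  => ( z + x ) == 1
stmt 1: z := 2 + y  -- replace 1 occurrence(s) of z with (2 + y)
  => ( ( 2 + y ) + x ) == 1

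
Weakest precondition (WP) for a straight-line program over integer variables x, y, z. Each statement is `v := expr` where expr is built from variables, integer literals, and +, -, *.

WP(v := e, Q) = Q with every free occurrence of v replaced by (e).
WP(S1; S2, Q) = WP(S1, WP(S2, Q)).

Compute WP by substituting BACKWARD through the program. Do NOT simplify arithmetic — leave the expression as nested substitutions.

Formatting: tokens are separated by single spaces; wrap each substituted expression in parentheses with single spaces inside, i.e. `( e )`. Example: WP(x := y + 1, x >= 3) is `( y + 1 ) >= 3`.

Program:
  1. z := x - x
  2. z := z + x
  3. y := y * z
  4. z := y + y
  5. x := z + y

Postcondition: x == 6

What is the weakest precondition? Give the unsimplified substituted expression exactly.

post: x == 6
stmt 5: x := z + y  -- replace 1 occurrence(s) of x with (z + y)
  => ( z + y ) == 6
stmt 4: z := y + y  -- replace 1 occurrence(s) of z with (y + y)
  => ( ( y + y ) + y ) == 6
stmt 3: y := y * z  -- replace 3 occurrence(s) of y with (y * z)
  => ( ( ( y * z ) + ( y * z ) ) + ( y * z ) ) == 6
stmt 2: z := z + x  -- replace 3 occurrence(s) of z with (z + x)
  => ( ( ( y * ( z + x ) ) + ( y * ( z + x ) ) ) + ( y * ( z + x ) ) ) == 6
stmt 1: z := x - x  -- replace 3 occurrence(s) of z with (x - x)
  => ( ( ( y * ( ( x - x ) + x ) ) + ( y * ( ( x - x ) + x ) ) ) + ( y * ( ( x - x ) + x ) ) ) == 6

Answer: ( ( ( y * ( ( x - x ) + x ) ) + ( y * ( ( x - x ) + x ) ) ) + ( y * ( ( x - x ) + x ) ) ) == 6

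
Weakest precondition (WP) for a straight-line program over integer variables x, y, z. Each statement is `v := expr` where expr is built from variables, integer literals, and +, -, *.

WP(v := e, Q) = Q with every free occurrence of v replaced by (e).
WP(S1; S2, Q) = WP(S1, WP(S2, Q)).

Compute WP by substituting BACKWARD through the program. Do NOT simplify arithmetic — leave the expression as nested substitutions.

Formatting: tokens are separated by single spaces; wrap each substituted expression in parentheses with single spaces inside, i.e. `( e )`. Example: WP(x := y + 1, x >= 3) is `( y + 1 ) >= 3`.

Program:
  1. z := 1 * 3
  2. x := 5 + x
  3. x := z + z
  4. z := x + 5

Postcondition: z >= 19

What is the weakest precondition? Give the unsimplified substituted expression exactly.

Answer: ( ( ( 1 * 3 ) + ( 1 * 3 ) ) + 5 ) >= 19

Derivation:
post: z >= 19
stmt 4: z := x + 5  -- replace 1 occurrence(s) of z with (x + 5)
  => ( x + 5 ) >= 19
stmt 3: x := z + z  -- replace 1 occurrence(s) of x with (z + z)
  => ( ( z + z ) + 5 ) >= 19
stmt 2: x := 5 + x  -- replace 0 occurrence(s) of x with (5 + x)
  => ( ( z + z ) + 5 ) >= 19
stmt 1: z := 1 * 3  -- replace 2 occurrence(s) of z with (1 * 3)
  => ( ( ( 1 * 3 ) + ( 1 * 3 ) ) + 5 ) >= 19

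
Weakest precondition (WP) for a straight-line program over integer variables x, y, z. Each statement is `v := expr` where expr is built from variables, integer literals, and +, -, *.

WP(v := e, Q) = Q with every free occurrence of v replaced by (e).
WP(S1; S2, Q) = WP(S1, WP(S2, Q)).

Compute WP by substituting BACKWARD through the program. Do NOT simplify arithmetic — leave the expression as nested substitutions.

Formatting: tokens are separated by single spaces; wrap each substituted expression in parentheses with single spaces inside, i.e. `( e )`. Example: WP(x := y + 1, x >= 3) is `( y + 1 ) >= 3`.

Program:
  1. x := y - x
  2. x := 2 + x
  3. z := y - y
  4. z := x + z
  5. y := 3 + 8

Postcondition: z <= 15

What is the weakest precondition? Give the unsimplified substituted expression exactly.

Answer: ( ( 2 + ( y - x ) ) + ( y - y ) ) <= 15

Derivation:
post: z <= 15
stmt 5: y := 3 + 8  -- replace 0 occurrence(s) of y with (3 + 8)
  => z <= 15
stmt 4: z := x + z  -- replace 1 occurrence(s) of z with (x + z)
  => ( x + z ) <= 15
stmt 3: z := y - y  -- replace 1 occurrence(s) of z with (y - y)
  => ( x + ( y - y ) ) <= 15
stmt 2: x := 2 + x  -- replace 1 occurrence(s) of x with (2 + x)
  => ( ( 2 + x ) + ( y - y ) ) <= 15
stmt 1: x := y - x  -- replace 1 occurrence(s) of x with (y - x)
  => ( ( 2 + ( y - x ) ) + ( y - y ) ) <= 15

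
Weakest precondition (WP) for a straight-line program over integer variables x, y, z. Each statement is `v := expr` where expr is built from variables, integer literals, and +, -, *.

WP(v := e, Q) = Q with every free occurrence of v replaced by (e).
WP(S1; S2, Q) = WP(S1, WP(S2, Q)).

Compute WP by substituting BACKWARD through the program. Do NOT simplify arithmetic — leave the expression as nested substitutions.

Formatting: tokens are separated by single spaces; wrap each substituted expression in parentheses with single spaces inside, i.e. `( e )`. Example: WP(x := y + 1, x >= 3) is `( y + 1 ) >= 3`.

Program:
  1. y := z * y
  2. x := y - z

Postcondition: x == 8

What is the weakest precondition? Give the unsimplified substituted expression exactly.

post: x == 8
stmt 2: x := y - z  -- replace 1 occurrence(s) of x with (y - z)
  => ( y - z ) == 8
stmt 1: y := z * y  -- replace 1 occurrence(s) of y with (z * y)
  => ( ( z * y ) - z ) == 8

Answer: ( ( z * y ) - z ) == 8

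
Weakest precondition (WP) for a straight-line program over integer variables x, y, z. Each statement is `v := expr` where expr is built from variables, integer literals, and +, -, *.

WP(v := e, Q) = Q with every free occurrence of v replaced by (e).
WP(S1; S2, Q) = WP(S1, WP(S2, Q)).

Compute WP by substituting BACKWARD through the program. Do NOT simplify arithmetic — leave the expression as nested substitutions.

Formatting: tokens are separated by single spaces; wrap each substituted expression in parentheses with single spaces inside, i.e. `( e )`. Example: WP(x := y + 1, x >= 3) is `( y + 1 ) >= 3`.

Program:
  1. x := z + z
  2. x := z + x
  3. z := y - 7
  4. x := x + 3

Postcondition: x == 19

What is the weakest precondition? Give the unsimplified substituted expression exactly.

Answer: ( ( z + ( z + z ) ) + 3 ) == 19

Derivation:
post: x == 19
stmt 4: x := x + 3  -- replace 1 occurrence(s) of x with (x + 3)
  => ( x + 3 ) == 19
stmt 3: z := y - 7  -- replace 0 occurrence(s) of z with (y - 7)
  => ( x + 3 ) == 19
stmt 2: x := z + x  -- replace 1 occurrence(s) of x with (z + x)
  => ( ( z + x ) + 3 ) == 19
stmt 1: x := z + z  -- replace 1 occurrence(s) of x with (z + z)
  => ( ( z + ( z + z ) ) + 3 ) == 19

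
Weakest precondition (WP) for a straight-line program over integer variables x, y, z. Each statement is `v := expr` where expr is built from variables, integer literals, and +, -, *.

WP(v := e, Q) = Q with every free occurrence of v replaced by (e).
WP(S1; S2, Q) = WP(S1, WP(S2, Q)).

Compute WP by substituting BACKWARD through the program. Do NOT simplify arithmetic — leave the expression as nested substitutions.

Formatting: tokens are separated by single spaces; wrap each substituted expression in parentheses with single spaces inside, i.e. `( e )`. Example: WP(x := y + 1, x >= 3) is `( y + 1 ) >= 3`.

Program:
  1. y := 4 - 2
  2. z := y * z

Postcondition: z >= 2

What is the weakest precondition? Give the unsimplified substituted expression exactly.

Answer: ( ( 4 - 2 ) * z ) >= 2

Derivation:
post: z >= 2
stmt 2: z := y * z  -- replace 1 occurrence(s) of z with (y * z)
  => ( y * z ) >= 2
stmt 1: y := 4 - 2  -- replace 1 occurrence(s) of y with (4 - 2)
  => ( ( 4 - 2 ) * z ) >= 2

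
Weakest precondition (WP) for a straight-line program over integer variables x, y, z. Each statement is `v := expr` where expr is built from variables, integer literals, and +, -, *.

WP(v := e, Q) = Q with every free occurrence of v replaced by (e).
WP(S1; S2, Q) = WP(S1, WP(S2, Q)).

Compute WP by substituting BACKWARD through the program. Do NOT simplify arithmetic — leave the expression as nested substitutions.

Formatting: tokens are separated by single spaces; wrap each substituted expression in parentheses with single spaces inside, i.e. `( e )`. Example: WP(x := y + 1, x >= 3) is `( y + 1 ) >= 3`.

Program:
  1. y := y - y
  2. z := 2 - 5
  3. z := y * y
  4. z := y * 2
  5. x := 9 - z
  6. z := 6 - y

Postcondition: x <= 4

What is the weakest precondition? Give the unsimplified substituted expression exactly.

post: x <= 4
stmt 6: z := 6 - y  -- replace 0 occurrence(s) of z with (6 - y)
  => x <= 4
stmt 5: x := 9 - z  -- replace 1 occurrence(s) of x with (9 - z)
  => ( 9 - z ) <= 4
stmt 4: z := y * 2  -- replace 1 occurrence(s) of z with (y * 2)
  => ( 9 - ( y * 2 ) ) <= 4
stmt 3: z := y * y  -- replace 0 occurrence(s) of z with (y * y)
  => ( 9 - ( y * 2 ) ) <= 4
stmt 2: z := 2 - 5  -- replace 0 occurrence(s) of z with (2 - 5)
  => ( 9 - ( y * 2 ) ) <= 4
stmt 1: y := y - y  -- replace 1 occurrence(s) of y with (y - y)
  => ( 9 - ( ( y - y ) * 2 ) ) <= 4

Answer: ( 9 - ( ( y - y ) * 2 ) ) <= 4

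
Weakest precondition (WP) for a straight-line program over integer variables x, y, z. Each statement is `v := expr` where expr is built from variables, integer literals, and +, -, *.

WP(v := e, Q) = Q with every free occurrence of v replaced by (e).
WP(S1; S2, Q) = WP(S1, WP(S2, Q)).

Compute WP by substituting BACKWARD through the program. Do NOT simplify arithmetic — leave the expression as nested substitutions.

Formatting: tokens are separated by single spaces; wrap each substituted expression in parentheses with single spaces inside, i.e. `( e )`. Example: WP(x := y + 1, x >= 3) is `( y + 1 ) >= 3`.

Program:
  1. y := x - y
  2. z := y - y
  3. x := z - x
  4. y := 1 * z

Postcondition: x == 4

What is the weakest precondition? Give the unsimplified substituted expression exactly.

post: x == 4
stmt 4: y := 1 * z  -- replace 0 occurrence(s) of y with (1 * z)
  => x == 4
stmt 3: x := z - x  -- replace 1 occurrence(s) of x with (z - x)
  => ( z - x ) == 4
stmt 2: z := y - y  -- replace 1 occurrence(s) of z with (y - y)
  => ( ( y - y ) - x ) == 4
stmt 1: y := x - y  -- replace 2 occurrence(s) of y with (x - y)
  => ( ( ( x - y ) - ( x - y ) ) - x ) == 4

Answer: ( ( ( x - y ) - ( x - y ) ) - x ) == 4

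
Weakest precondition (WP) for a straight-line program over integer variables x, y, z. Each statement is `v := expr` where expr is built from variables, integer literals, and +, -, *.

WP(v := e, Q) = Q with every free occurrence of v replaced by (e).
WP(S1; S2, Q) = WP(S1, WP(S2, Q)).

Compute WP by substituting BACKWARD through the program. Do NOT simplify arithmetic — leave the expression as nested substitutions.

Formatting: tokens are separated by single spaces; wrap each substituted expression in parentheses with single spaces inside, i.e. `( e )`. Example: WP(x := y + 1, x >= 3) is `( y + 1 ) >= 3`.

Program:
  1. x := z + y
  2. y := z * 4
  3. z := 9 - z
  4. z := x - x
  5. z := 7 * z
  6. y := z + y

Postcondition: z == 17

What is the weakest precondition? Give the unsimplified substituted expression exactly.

Answer: ( 7 * ( ( z + y ) - ( z + y ) ) ) == 17

Derivation:
post: z == 17
stmt 6: y := z + y  -- replace 0 occurrence(s) of y with (z + y)
  => z == 17
stmt 5: z := 7 * z  -- replace 1 occurrence(s) of z with (7 * z)
  => ( 7 * z ) == 17
stmt 4: z := x - x  -- replace 1 occurrence(s) of z with (x - x)
  => ( 7 * ( x - x ) ) == 17
stmt 3: z := 9 - z  -- replace 0 occurrence(s) of z with (9 - z)
  => ( 7 * ( x - x ) ) == 17
stmt 2: y := z * 4  -- replace 0 occurrence(s) of y with (z * 4)
  => ( 7 * ( x - x ) ) == 17
stmt 1: x := z + y  -- replace 2 occurrence(s) of x with (z + y)
  => ( 7 * ( ( z + y ) - ( z + y ) ) ) == 17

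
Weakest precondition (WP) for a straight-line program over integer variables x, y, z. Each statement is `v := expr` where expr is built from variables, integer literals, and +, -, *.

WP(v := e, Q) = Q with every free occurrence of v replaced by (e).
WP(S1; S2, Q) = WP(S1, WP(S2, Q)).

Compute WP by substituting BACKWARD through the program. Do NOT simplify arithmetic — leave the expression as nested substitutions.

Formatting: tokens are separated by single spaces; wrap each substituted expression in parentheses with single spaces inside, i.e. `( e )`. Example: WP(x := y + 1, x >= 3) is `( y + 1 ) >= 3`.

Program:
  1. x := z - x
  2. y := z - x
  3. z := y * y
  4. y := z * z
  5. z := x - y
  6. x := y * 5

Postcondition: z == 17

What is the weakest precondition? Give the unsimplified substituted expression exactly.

Answer: ( ( z - x ) - ( ( ( z - ( z - x ) ) * ( z - ( z - x ) ) ) * ( ( z - ( z - x ) ) * ( z - ( z - x ) ) ) ) ) == 17

Derivation:
post: z == 17
stmt 6: x := y * 5  -- replace 0 occurrence(s) of x with (y * 5)
  => z == 17
stmt 5: z := x - y  -- replace 1 occurrence(s) of z with (x - y)
  => ( x - y ) == 17
stmt 4: y := z * z  -- replace 1 occurrence(s) of y with (z * z)
  => ( x - ( z * z ) ) == 17
stmt 3: z := y * y  -- replace 2 occurrence(s) of z with (y * y)
  => ( x - ( ( y * y ) * ( y * y ) ) ) == 17
stmt 2: y := z - x  -- replace 4 occurrence(s) of y with (z - x)
  => ( x - ( ( ( z - x ) * ( z - x ) ) * ( ( z - x ) * ( z - x ) ) ) ) == 17
stmt 1: x := z - x  -- replace 5 occurrence(s) of x with (z - x)
  => ( ( z - x ) - ( ( ( z - ( z - x ) ) * ( z - ( z - x ) ) ) * ( ( z - ( z - x ) ) * ( z - ( z - x ) ) ) ) ) == 17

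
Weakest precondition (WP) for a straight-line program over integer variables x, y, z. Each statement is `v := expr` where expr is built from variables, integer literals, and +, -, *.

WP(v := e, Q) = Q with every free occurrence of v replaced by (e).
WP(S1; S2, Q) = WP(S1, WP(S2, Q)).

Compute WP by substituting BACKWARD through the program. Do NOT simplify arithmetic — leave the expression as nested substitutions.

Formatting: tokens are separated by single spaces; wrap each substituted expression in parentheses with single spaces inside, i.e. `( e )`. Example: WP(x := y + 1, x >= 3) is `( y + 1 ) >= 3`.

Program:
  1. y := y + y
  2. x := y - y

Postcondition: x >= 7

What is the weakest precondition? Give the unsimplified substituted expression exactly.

Answer: ( ( y + y ) - ( y + y ) ) >= 7

Derivation:
post: x >= 7
stmt 2: x := y - y  -- replace 1 occurrence(s) of x with (y - y)
  => ( y - y ) >= 7
stmt 1: y := y + y  -- replace 2 occurrence(s) of y with (y + y)
  => ( ( y + y ) - ( y + y ) ) >= 7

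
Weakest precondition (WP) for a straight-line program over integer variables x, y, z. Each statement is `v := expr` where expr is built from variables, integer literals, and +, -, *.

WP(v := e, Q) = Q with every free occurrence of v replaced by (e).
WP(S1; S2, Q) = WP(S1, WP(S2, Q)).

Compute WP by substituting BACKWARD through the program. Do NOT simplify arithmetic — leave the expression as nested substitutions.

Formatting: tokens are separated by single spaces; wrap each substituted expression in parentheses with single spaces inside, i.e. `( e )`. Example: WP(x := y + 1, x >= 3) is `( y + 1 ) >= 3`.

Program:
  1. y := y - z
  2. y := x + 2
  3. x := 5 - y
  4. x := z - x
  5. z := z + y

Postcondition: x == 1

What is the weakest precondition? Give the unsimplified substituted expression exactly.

Answer: ( z - ( 5 - ( x + 2 ) ) ) == 1

Derivation:
post: x == 1
stmt 5: z := z + y  -- replace 0 occurrence(s) of z with (z + y)
  => x == 1
stmt 4: x := z - x  -- replace 1 occurrence(s) of x with (z - x)
  => ( z - x ) == 1
stmt 3: x := 5 - y  -- replace 1 occurrence(s) of x with (5 - y)
  => ( z - ( 5 - y ) ) == 1
stmt 2: y := x + 2  -- replace 1 occurrence(s) of y with (x + 2)
  => ( z - ( 5 - ( x + 2 ) ) ) == 1
stmt 1: y := y - z  -- replace 0 occurrence(s) of y with (y - z)
  => ( z - ( 5 - ( x + 2 ) ) ) == 1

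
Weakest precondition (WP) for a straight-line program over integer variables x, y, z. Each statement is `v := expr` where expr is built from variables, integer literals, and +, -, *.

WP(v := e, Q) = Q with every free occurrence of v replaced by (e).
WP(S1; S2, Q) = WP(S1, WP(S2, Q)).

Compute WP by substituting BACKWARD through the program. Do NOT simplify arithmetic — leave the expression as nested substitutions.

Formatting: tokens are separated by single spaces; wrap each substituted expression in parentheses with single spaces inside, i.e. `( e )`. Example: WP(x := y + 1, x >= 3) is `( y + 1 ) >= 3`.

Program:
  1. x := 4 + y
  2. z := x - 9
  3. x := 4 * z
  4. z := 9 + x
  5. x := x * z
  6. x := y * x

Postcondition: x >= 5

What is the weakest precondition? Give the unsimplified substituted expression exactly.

Answer: ( y * ( ( 4 * ( ( 4 + y ) - 9 ) ) * ( 9 + ( 4 * ( ( 4 + y ) - 9 ) ) ) ) ) >= 5

Derivation:
post: x >= 5
stmt 6: x := y * x  -- replace 1 occurrence(s) of x with (y * x)
  => ( y * x ) >= 5
stmt 5: x := x * z  -- replace 1 occurrence(s) of x with (x * z)
  => ( y * ( x * z ) ) >= 5
stmt 4: z := 9 + x  -- replace 1 occurrence(s) of z with (9 + x)
  => ( y * ( x * ( 9 + x ) ) ) >= 5
stmt 3: x := 4 * z  -- replace 2 occurrence(s) of x with (4 * z)
  => ( y * ( ( 4 * z ) * ( 9 + ( 4 * z ) ) ) ) >= 5
stmt 2: z := x - 9  -- replace 2 occurrence(s) of z with (x - 9)
  => ( y * ( ( 4 * ( x - 9 ) ) * ( 9 + ( 4 * ( x - 9 ) ) ) ) ) >= 5
stmt 1: x := 4 + y  -- replace 2 occurrence(s) of x with (4 + y)
  => ( y * ( ( 4 * ( ( 4 + y ) - 9 ) ) * ( 9 + ( 4 * ( ( 4 + y ) - 9 ) ) ) ) ) >= 5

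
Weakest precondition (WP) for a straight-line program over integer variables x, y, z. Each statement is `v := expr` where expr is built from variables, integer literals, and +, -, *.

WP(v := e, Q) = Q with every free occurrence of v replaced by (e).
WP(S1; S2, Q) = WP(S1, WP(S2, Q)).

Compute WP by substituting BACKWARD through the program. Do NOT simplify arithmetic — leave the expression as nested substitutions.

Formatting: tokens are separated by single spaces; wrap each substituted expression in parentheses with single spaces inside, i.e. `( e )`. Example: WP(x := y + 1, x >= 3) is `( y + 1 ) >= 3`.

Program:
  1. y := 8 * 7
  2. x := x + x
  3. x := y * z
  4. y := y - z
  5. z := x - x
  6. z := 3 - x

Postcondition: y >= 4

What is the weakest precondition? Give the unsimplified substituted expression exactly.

Answer: ( ( 8 * 7 ) - z ) >= 4

Derivation:
post: y >= 4
stmt 6: z := 3 - x  -- replace 0 occurrence(s) of z with (3 - x)
  => y >= 4
stmt 5: z := x - x  -- replace 0 occurrence(s) of z with (x - x)
  => y >= 4
stmt 4: y := y - z  -- replace 1 occurrence(s) of y with (y - z)
  => ( y - z ) >= 4
stmt 3: x := y * z  -- replace 0 occurrence(s) of x with (y * z)
  => ( y - z ) >= 4
stmt 2: x := x + x  -- replace 0 occurrence(s) of x with (x + x)
  => ( y - z ) >= 4
stmt 1: y := 8 * 7  -- replace 1 occurrence(s) of y with (8 * 7)
  => ( ( 8 * 7 ) - z ) >= 4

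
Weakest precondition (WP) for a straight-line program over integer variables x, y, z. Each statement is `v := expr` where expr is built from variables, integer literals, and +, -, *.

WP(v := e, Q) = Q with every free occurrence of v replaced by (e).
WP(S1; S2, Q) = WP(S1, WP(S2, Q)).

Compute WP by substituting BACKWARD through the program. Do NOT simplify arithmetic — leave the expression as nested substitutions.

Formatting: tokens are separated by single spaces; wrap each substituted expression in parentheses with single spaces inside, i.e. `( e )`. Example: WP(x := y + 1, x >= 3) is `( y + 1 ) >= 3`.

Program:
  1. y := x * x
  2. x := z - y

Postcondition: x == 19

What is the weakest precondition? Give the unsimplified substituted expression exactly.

Answer: ( z - ( x * x ) ) == 19

Derivation:
post: x == 19
stmt 2: x := z - y  -- replace 1 occurrence(s) of x with (z - y)
  => ( z - y ) == 19
stmt 1: y := x * x  -- replace 1 occurrence(s) of y with (x * x)
  => ( z - ( x * x ) ) == 19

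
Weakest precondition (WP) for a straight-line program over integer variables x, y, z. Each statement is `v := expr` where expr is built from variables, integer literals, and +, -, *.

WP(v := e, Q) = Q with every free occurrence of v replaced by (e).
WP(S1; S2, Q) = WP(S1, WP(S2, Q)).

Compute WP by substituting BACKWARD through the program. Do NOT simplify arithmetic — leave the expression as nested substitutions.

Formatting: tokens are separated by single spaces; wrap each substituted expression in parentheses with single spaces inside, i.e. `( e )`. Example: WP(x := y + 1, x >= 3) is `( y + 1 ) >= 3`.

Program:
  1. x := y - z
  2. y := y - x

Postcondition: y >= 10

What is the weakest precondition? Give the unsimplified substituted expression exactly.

post: y >= 10
stmt 2: y := y - x  -- replace 1 occurrence(s) of y with (y - x)
  => ( y - x ) >= 10
stmt 1: x := y - z  -- replace 1 occurrence(s) of x with (y - z)
  => ( y - ( y - z ) ) >= 10

Answer: ( y - ( y - z ) ) >= 10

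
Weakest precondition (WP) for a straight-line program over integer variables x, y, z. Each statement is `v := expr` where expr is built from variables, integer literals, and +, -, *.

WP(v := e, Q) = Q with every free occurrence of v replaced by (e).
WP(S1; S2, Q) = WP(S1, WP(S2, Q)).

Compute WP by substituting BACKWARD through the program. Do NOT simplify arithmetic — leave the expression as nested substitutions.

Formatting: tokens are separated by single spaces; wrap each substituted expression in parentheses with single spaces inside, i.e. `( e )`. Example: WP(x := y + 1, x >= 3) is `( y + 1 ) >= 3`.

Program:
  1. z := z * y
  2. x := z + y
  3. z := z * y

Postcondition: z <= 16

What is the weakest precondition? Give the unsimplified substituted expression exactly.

post: z <= 16
stmt 3: z := z * y  -- replace 1 occurrence(s) of z with (z * y)
  => ( z * y ) <= 16
stmt 2: x := z + y  -- replace 0 occurrence(s) of x with (z + y)
  => ( z * y ) <= 16
stmt 1: z := z * y  -- replace 1 occurrence(s) of z with (z * y)
  => ( ( z * y ) * y ) <= 16

Answer: ( ( z * y ) * y ) <= 16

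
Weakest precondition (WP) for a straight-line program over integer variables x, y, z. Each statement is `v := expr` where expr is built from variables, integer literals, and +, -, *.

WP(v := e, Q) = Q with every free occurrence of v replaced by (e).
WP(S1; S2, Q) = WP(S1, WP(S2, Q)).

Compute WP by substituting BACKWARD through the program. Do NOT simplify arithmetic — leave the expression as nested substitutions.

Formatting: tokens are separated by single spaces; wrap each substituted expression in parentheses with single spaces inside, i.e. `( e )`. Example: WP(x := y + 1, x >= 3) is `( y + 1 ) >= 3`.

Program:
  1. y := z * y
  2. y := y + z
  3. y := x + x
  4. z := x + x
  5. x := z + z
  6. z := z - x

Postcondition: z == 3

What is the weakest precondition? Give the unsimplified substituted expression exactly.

post: z == 3
stmt 6: z := z - x  -- replace 1 occurrence(s) of z with (z - x)
  => ( z - x ) == 3
stmt 5: x := z + z  -- replace 1 occurrence(s) of x with (z + z)
  => ( z - ( z + z ) ) == 3
stmt 4: z := x + x  -- replace 3 occurrence(s) of z with (x + x)
  => ( ( x + x ) - ( ( x + x ) + ( x + x ) ) ) == 3
stmt 3: y := x + x  -- replace 0 occurrence(s) of y with (x + x)
  => ( ( x + x ) - ( ( x + x ) + ( x + x ) ) ) == 3
stmt 2: y := y + z  -- replace 0 occurrence(s) of y with (y + z)
  => ( ( x + x ) - ( ( x + x ) + ( x + x ) ) ) == 3
stmt 1: y := z * y  -- replace 0 occurrence(s) of y with (z * y)
  => ( ( x + x ) - ( ( x + x ) + ( x + x ) ) ) == 3

Answer: ( ( x + x ) - ( ( x + x ) + ( x + x ) ) ) == 3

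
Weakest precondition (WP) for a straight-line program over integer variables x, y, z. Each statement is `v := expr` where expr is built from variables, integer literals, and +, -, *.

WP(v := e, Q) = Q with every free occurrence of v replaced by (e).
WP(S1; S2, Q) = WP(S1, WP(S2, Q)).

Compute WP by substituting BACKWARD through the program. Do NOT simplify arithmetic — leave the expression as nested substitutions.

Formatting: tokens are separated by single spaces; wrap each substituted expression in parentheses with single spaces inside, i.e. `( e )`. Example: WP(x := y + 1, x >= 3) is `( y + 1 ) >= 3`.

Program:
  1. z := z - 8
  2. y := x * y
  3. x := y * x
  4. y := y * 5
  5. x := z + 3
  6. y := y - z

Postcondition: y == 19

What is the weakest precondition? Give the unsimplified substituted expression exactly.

Answer: ( ( ( x * y ) * 5 ) - ( z - 8 ) ) == 19

Derivation:
post: y == 19
stmt 6: y := y - z  -- replace 1 occurrence(s) of y with (y - z)
  => ( y - z ) == 19
stmt 5: x := z + 3  -- replace 0 occurrence(s) of x with (z + 3)
  => ( y - z ) == 19
stmt 4: y := y * 5  -- replace 1 occurrence(s) of y with (y * 5)
  => ( ( y * 5 ) - z ) == 19
stmt 3: x := y * x  -- replace 0 occurrence(s) of x with (y * x)
  => ( ( y * 5 ) - z ) == 19
stmt 2: y := x * y  -- replace 1 occurrence(s) of y with (x * y)
  => ( ( ( x * y ) * 5 ) - z ) == 19
stmt 1: z := z - 8  -- replace 1 occurrence(s) of z with (z - 8)
  => ( ( ( x * y ) * 5 ) - ( z - 8 ) ) == 19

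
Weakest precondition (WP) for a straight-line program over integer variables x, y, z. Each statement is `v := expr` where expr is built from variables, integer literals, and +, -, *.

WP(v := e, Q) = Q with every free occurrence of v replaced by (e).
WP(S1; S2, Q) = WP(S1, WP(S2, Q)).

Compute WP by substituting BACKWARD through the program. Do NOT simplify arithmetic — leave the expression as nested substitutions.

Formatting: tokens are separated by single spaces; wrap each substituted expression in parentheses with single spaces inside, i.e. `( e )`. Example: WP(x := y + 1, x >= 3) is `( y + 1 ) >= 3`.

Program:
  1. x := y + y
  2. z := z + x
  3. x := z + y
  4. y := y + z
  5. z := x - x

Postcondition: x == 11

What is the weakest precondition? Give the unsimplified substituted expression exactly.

Answer: ( ( z + ( y + y ) ) + y ) == 11

Derivation:
post: x == 11
stmt 5: z := x - x  -- replace 0 occurrence(s) of z with (x - x)
  => x == 11
stmt 4: y := y + z  -- replace 0 occurrence(s) of y with (y + z)
  => x == 11
stmt 3: x := z + y  -- replace 1 occurrence(s) of x with (z + y)
  => ( z + y ) == 11
stmt 2: z := z + x  -- replace 1 occurrence(s) of z with (z + x)
  => ( ( z + x ) + y ) == 11
stmt 1: x := y + y  -- replace 1 occurrence(s) of x with (y + y)
  => ( ( z + ( y + y ) ) + y ) == 11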